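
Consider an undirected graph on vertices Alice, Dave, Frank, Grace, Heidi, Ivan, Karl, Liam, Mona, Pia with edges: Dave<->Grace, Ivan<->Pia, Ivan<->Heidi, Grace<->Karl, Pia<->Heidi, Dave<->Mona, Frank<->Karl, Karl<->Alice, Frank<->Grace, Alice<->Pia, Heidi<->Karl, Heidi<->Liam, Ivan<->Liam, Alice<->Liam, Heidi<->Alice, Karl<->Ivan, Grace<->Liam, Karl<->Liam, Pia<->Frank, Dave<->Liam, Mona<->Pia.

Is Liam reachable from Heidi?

Yes

Explore from Heidi.
Distance 1: reach Alice, Ivan, Karl, Liam, Pia.
Found Liam.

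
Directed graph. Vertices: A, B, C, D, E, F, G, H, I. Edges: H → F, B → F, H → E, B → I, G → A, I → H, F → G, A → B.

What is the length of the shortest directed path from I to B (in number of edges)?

Distance 0: I.
Distance 1: H.
Distance 2: E, F.
Distance 3: G.
Distance 4: A.
Distance 5: B — contains B.

5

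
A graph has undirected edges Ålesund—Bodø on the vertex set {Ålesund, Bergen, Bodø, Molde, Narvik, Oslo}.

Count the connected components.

From Ålesund: component {Ålesund, Bodø}.
From Bergen: component {Bergen}.
From Molde: component {Molde}.
From Narvik: component {Narvik}.
From Oslo: component {Oslo}.
That's 5 components.

5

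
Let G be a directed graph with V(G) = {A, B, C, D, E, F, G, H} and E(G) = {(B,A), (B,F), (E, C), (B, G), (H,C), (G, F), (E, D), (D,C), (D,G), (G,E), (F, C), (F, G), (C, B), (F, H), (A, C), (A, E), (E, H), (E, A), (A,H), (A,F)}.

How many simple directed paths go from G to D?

3

G→E→D
G→F→C→B→A→E→D
G→F→H→C→B→A→E→D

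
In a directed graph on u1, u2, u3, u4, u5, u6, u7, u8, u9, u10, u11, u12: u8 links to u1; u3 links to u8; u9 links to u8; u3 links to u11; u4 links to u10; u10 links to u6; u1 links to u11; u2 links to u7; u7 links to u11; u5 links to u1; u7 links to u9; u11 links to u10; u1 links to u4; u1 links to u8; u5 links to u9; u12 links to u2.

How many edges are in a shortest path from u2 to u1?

Distance 0: u2.
Distance 1: u7.
Distance 2: u9, u11.
Distance 3: u8, u10.
Distance 4: u1, u6 — contains u1.

4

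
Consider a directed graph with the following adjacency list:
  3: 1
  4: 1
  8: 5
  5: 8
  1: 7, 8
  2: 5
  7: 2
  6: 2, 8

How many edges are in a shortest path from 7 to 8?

Distance 0: 7.
Distance 1: 2.
Distance 2: 5.
Distance 3: 8 — contains 8.

3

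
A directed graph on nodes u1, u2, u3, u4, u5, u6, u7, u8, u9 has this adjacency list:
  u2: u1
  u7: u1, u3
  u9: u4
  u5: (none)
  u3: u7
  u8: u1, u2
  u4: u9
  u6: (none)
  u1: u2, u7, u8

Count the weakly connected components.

4

From u1: component {u1, u2, u3, u7, u8}.
From u4: component {u4, u9}.
From u5: component {u5}.
From u6: component {u6}.
That's 4 components.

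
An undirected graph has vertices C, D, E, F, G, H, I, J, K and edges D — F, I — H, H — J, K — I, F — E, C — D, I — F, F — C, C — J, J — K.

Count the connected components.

From C: component {C, D, E, F, H, I, J, K}.
From G: component {G}.
That's 2 components.

2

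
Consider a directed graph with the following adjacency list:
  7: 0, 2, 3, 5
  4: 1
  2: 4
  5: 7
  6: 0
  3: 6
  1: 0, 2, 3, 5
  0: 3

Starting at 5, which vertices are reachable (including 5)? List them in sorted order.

Start at 5.
Its neighbours: 7.
Then their neighbours: 0, 2, 3.
Then next layer: 4, 6.
Then next layer: 1.
Every vertex is now reached.

0, 1, 2, 3, 4, 5, 6, 7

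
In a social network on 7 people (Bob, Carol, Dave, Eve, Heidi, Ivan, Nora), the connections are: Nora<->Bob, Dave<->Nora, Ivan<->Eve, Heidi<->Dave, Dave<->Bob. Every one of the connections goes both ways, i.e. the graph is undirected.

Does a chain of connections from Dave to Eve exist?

Explore from Dave.
Distance 1: reach Bob, Heidi, Nora.
The search is exhausted without reaching Eve; it lies in a different component.

No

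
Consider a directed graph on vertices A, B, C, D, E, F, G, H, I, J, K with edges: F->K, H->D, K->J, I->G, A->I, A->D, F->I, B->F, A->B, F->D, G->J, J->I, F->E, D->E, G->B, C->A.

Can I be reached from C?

Yes

Explore from C.
Distance 1: reach A.
Distance 2: reach B, D, I.
Found I.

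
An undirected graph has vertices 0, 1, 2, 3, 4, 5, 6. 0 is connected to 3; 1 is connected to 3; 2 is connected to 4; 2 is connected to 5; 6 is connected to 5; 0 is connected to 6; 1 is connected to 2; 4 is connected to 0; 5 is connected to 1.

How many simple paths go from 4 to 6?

4–0–3–1–2–5–6
4–0–3–1–5–6
4–0–6
4–2–1–3–0–6
4–2–1–5–6
4–2–5–1–3–0–6
4–2–5–6

7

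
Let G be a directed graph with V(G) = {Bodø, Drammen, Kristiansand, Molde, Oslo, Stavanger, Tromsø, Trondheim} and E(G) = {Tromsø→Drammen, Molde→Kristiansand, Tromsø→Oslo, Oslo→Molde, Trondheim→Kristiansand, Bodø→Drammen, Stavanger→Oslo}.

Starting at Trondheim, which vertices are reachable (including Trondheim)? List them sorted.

Start at Trondheim.
Its neighbours: Kristiansand.
Nothing further is reachable.

Kristiansand, Trondheim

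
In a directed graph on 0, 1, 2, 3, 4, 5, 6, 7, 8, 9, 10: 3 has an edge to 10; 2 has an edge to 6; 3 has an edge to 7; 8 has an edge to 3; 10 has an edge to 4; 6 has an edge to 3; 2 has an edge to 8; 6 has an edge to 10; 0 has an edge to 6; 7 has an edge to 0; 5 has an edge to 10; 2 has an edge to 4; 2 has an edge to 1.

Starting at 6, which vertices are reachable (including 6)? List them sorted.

Start at 6.
Its neighbours: 3, 10.
Then their neighbours: 4, 7.
Then next layer: 0.
Nothing further is reachable.

0, 3, 4, 6, 7, 10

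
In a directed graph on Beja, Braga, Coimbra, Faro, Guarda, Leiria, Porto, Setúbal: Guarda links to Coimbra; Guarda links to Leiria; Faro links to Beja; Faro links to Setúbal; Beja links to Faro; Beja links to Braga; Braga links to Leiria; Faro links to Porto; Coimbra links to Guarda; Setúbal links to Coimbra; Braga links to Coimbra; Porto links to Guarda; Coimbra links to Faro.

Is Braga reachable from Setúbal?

Explore from Setúbal.
Distance 1: reach Coimbra.
Distance 2: reach Faro, Guarda.
Distance 3: reach Beja, Leiria, Porto.
Distance 4: reach Braga.
Found Braga.

Yes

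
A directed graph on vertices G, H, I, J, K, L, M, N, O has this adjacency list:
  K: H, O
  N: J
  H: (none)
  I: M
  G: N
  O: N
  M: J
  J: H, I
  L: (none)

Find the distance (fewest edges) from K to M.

5

Distance 0: K.
Distance 1: H, O.
Distance 2: N.
Distance 3: J.
Distance 4: I.
Distance 5: M — contains M.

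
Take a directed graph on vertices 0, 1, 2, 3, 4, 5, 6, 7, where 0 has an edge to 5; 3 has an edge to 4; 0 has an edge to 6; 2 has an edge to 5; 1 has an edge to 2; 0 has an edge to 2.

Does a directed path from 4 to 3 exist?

4 has no outgoing edges, so nothing is reachable from it.

No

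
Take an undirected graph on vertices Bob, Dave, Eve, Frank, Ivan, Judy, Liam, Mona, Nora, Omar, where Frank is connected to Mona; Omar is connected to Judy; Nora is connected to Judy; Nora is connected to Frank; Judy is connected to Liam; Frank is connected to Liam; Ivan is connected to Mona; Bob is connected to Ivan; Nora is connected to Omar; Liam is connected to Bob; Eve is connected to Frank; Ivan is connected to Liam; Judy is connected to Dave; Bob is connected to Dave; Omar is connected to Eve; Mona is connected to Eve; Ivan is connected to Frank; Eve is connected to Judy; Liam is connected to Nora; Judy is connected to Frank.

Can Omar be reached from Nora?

Explore from Nora.
Distance 1: reach Frank, Judy, Liam, Omar.
Found Omar.

Yes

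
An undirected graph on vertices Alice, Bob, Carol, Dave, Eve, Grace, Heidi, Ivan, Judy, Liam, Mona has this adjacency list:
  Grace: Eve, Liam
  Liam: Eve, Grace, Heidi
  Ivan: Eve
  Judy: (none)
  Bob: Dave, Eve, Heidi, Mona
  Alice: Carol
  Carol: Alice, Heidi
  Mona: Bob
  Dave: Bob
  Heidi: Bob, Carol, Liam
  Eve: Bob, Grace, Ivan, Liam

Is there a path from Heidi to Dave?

Yes

Explore from Heidi.
Distance 1: reach Bob, Carol, Liam.
Distance 2: reach Alice, Dave, Eve, Grace, Mona.
Found Dave.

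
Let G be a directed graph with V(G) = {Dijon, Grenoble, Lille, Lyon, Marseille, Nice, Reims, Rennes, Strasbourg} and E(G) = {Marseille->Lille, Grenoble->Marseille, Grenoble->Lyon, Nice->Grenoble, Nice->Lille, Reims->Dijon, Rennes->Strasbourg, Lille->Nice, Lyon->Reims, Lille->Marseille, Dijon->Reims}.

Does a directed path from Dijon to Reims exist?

Yes

Explore from Dijon.
Distance 1: reach Reims.
Found Reims.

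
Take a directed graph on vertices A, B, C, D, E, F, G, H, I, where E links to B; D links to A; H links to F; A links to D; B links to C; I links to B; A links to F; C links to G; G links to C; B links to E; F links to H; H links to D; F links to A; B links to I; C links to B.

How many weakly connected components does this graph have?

From A: component {A, D, F, H}.
From B: component {B, C, E, G, I}.
That's 2 components.

2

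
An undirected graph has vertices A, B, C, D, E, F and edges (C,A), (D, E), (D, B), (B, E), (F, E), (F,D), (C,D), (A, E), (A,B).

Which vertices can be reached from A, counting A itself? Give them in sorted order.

A, B, C, D, E, F

Start at A.
Its neighbours: B, C, E.
Then their neighbours: D, F.
Every vertex is now reached.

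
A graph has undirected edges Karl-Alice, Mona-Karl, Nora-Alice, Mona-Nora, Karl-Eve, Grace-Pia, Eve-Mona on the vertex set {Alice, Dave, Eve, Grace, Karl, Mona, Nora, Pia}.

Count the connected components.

From Alice: component {Alice, Eve, Karl, Mona, Nora}.
From Dave: component {Dave}.
From Grace: component {Grace, Pia}.
That's 3 components.

3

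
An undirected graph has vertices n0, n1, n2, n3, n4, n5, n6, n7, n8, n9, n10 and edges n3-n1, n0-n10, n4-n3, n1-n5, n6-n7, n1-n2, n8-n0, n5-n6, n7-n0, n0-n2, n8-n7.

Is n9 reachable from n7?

Explore from n7.
Distance 1: reach n0, n6, n8.
Distance 2: reach n2, n5, n10.
Distance 3: reach n1.
Distance 4: reach n3.
Distance 5: reach n4.
The search is exhausted without reaching n9; it lies in a different component.

No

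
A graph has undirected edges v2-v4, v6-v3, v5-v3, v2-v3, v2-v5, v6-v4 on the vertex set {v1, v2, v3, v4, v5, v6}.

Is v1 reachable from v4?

No

Explore from v4.
Distance 1: reach v2, v6.
Distance 2: reach v3, v5.
The search is exhausted without reaching v1; it lies in a different component.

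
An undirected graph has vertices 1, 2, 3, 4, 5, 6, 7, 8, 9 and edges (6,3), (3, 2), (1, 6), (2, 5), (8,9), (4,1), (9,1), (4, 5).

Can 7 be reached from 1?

Explore from 1.
Distance 1: reach 4, 6, 9.
Distance 2: reach 3, 5, 8.
Distance 3: reach 2.
The search is exhausted without reaching 7; it lies in a different component.

No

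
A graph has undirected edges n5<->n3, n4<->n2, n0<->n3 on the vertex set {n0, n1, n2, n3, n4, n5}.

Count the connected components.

3

From n0: component {n0, n3, n5}.
From n1: component {n1}.
From n2: component {n2, n4}.
That's 3 components.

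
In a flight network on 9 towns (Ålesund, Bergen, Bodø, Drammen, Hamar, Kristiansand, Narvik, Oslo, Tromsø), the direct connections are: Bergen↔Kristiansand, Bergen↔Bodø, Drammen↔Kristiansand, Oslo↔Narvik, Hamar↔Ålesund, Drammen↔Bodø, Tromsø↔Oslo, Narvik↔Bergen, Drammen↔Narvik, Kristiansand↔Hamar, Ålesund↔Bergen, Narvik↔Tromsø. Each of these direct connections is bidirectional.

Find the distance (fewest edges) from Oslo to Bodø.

3

Distance 0: Oslo.
Distance 1: Narvik, Tromsø.
Distance 2: Bergen, Drammen.
Distance 3: Ålesund, Bodø, Kristiansand — contains Bodø.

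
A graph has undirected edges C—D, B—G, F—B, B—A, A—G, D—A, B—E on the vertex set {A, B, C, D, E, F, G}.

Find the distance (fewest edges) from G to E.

Distance 0: G.
Distance 1: A, B.
Distance 2: D, E, F — contains E.

2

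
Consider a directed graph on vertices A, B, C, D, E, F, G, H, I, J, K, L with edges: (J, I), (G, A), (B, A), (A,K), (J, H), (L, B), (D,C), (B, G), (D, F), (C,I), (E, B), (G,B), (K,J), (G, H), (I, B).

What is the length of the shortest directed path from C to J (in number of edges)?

5

Distance 0: C.
Distance 1: I.
Distance 2: B.
Distance 3: A, G.
Distance 4: H, K.
Distance 5: J — contains J.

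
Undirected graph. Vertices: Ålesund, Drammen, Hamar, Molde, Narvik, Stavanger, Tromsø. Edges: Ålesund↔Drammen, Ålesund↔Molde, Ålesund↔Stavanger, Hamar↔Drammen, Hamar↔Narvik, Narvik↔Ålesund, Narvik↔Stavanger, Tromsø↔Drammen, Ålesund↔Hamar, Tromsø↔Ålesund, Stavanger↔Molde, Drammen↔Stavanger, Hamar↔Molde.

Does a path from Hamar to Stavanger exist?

Explore from Hamar.
Distance 1: reach Ålesund, Drammen, Molde, Narvik.
Distance 2: reach Stavanger, Tromsø.
Found Stavanger.

Yes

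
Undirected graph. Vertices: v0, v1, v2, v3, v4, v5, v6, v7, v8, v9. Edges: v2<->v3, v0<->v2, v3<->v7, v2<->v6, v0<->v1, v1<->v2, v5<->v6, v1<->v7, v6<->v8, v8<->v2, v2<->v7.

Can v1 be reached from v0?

Explore from v0.
Distance 1: reach v1, v2.
Found v1.

Yes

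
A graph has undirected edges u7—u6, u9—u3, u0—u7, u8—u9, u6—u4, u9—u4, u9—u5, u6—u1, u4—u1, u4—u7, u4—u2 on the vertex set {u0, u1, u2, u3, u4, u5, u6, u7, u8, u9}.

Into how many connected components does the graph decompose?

1

From u0: component {u0, u1, u2, u3, u4, u5, u6, u7, u8, u9}.
That's 1 component.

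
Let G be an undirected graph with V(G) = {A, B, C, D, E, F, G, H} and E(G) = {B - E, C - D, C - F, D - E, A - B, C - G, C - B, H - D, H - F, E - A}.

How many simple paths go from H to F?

4

H–D–C–F
H–D–E–A–B–C–F
H–D–E–B–C–F
H–F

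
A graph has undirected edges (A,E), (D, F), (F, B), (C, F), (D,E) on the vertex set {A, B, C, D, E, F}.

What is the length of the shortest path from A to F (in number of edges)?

3

Distance 0: A.
Distance 1: E.
Distance 2: D.
Distance 3: F — contains F.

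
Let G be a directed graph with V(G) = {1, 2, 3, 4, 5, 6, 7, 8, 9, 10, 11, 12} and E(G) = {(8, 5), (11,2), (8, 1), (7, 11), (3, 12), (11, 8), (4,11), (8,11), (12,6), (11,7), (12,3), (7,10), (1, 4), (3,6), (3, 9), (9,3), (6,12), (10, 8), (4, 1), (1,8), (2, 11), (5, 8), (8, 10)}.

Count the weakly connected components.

From 1: component {1, 2, 4, 5, 7, 8, 10, 11}.
From 3: component {3, 6, 9, 12}.
That's 2 components.

2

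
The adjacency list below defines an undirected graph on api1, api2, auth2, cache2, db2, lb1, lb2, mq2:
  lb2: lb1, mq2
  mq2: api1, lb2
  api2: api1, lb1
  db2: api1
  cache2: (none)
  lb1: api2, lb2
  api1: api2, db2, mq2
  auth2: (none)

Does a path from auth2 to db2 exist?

auth2 has no edges, so nothing is reachable from it.

No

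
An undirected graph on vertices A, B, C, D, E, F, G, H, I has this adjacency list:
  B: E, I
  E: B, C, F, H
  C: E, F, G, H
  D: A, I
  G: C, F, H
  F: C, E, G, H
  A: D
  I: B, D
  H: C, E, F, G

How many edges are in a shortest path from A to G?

Distance 0: A.
Distance 1: D.
Distance 2: I.
Distance 3: B.
Distance 4: E.
Distance 5: C, F, H.
Distance 6: G — contains G.

6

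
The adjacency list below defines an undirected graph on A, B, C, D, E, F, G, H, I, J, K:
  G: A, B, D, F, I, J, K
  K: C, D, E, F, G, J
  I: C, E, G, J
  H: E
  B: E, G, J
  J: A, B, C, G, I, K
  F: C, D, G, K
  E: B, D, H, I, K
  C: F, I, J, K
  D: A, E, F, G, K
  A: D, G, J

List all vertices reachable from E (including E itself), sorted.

Start at E.
Its neighbours: B, D, H, I, K.
Then their neighbours: A, C, F, G, J.
Every vertex is now reached.

A, B, C, D, E, F, G, H, I, J, K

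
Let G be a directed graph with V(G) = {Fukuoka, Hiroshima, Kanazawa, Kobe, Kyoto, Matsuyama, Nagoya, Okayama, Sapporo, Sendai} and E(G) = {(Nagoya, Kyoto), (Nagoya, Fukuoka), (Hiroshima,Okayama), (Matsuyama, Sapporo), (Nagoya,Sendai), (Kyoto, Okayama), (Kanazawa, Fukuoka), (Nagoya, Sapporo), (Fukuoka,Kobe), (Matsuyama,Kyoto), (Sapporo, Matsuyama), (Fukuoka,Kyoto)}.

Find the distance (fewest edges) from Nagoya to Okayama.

2

Distance 0: Nagoya.
Distance 1: Fukuoka, Kyoto, Sapporo, Sendai.
Distance 2: Kobe, Matsuyama, Okayama — contains Okayama.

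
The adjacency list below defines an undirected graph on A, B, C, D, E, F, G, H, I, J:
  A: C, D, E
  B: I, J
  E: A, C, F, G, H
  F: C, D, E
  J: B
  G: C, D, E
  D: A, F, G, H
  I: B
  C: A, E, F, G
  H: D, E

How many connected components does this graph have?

2

From A: component {A, C, D, E, F, G, H}.
From B: component {B, I, J}.
That's 2 components.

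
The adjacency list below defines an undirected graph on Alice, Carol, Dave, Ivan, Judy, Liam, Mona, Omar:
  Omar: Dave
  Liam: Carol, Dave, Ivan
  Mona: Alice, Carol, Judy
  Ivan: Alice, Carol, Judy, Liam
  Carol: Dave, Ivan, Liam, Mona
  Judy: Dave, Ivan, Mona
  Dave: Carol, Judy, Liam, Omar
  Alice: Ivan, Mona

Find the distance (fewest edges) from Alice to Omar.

4

Distance 0: Alice.
Distance 1: Ivan, Mona.
Distance 2: Carol, Judy, Liam.
Distance 3: Dave.
Distance 4: Omar — contains Omar.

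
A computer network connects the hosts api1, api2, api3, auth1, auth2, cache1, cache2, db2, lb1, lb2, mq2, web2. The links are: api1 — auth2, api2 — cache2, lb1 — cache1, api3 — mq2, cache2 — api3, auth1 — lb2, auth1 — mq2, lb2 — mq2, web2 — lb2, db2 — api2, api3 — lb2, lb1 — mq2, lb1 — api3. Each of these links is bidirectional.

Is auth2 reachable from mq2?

No

Explore from mq2.
Distance 1: reach api3, auth1, lb1, lb2.
Distance 2: reach cache1, cache2, web2.
Distance 3: reach api2.
Distance 4: reach db2.
The search is exhausted without reaching auth2; it lies in a different component.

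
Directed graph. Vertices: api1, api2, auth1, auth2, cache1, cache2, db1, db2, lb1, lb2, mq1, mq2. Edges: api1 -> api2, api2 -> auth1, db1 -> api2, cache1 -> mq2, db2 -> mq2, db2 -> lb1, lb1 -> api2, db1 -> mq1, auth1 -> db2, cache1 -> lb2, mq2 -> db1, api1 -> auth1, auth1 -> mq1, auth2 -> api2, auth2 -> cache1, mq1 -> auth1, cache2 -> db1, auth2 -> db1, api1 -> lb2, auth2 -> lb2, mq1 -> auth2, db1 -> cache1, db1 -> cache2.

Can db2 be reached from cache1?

Explore from cache1.
Distance 1: reach lb2, mq2.
Distance 2: reach db1.
Distance 3: reach api2, cache2, mq1.
Distance 4: reach auth1, auth2.
Distance 5: reach db2.
Found db2.

Yes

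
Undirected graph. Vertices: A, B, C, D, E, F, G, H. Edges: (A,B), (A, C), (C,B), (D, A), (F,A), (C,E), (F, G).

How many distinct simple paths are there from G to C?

G–F–A–B–C
G–F–A–C

2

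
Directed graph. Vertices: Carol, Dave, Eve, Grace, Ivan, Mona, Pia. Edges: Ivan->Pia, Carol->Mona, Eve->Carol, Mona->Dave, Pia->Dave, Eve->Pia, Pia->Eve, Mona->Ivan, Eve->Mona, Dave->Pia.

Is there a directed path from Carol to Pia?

Yes

Explore from Carol.
Distance 1: reach Mona.
Distance 2: reach Dave, Ivan.
Distance 3: reach Pia.
Found Pia.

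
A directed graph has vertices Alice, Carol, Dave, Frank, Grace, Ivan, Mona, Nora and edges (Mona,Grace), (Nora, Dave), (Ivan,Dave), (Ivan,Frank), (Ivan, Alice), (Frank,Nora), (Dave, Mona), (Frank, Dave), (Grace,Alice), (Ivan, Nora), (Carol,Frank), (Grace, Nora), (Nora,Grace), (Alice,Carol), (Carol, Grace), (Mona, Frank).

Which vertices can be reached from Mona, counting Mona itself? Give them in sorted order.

Alice, Carol, Dave, Frank, Grace, Mona, Nora

Start at Mona.
Its neighbours: Frank, Grace.
Then their neighbours: Alice, Dave, Nora.
Then next layer: Carol.
Nothing further is reachable.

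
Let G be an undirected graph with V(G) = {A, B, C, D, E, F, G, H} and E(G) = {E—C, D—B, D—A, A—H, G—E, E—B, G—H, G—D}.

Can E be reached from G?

Yes

Explore from G.
Distance 1: reach D, E, H.
Found E.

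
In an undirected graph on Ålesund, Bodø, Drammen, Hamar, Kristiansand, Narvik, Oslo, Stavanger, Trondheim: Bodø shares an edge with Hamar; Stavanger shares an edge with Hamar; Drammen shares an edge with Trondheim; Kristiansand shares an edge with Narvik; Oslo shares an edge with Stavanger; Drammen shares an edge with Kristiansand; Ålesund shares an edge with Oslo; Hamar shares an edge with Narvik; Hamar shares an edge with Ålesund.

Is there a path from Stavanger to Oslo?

Yes

Explore from Stavanger.
Distance 1: reach Hamar, Oslo.
Found Oslo.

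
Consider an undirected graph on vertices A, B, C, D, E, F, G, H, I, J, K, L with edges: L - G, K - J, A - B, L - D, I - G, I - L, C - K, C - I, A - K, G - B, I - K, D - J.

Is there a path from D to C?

Yes

Explore from D.
Distance 1: reach J, L.
Distance 2: reach G, I, K.
Distance 3: reach A, B, C.
Found C.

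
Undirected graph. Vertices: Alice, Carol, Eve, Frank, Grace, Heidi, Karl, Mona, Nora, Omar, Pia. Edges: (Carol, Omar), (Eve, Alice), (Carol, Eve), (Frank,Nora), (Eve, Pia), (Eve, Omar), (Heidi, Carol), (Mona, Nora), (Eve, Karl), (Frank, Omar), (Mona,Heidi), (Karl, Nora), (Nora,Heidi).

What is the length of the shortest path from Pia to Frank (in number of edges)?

3

Distance 0: Pia.
Distance 1: Eve.
Distance 2: Alice, Carol, Karl, Omar.
Distance 3: Frank, Heidi, Nora — contains Frank.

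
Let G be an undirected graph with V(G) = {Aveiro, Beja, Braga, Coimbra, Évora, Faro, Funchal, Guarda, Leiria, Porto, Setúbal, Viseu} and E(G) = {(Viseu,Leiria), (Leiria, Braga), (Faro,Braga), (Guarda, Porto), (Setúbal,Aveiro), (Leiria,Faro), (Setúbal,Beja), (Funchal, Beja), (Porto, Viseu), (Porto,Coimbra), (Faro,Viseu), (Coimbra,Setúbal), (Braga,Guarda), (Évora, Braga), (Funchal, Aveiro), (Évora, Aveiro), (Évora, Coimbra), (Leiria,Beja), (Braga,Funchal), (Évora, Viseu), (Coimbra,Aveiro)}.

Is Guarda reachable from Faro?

Explore from Faro.
Distance 1: reach Braga, Leiria, Viseu.
Distance 2: reach Beja, Évora, Funchal, Guarda, Porto.
Found Guarda.

Yes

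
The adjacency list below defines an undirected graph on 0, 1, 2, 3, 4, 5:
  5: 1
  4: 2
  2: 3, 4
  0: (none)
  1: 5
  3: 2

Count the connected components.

3

From 0: component {0}.
From 1: component {1, 5}.
From 2: component {2, 3, 4}.
That's 3 components.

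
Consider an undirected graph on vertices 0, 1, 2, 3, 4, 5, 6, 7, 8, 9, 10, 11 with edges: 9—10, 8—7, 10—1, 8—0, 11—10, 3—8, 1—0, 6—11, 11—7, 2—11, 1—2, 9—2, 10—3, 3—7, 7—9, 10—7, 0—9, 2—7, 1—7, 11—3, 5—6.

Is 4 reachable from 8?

Explore from 8.
Distance 1: reach 0, 3, 7.
Distance 2: reach 1, 2, 9, 10, 11.
Distance 3: reach 6.
Distance 4: reach 5.
The search is exhausted without reaching 4; it lies in a different component.

No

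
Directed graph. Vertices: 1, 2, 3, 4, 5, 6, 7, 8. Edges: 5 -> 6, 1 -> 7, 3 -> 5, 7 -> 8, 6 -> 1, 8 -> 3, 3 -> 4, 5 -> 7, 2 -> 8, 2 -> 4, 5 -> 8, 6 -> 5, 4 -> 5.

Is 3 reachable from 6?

Yes

Explore from 6.
Distance 1: reach 1, 5.
Distance 2: reach 7, 8.
Distance 3: reach 3.
Found 3.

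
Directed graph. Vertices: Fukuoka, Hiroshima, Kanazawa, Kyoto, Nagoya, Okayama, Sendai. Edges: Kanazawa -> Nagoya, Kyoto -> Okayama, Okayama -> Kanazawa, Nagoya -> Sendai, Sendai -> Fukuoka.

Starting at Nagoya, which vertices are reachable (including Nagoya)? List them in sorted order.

Start at Nagoya.
Its neighbours: Sendai.
Then their neighbours: Fukuoka.
Nothing further is reachable.

Fukuoka, Nagoya, Sendai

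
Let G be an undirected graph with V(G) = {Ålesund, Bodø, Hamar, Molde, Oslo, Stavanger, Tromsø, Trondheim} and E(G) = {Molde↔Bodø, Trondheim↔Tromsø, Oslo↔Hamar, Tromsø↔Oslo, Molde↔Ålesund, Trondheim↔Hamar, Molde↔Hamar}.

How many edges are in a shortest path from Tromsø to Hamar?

2

Distance 0: Tromsø.
Distance 1: Oslo, Trondheim.
Distance 2: Hamar — contains Hamar.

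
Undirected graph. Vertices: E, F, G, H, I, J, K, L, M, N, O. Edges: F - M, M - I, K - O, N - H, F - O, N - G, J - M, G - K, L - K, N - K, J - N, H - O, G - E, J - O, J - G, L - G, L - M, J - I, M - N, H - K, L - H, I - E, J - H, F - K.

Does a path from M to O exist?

Yes

Explore from M.
Distance 1: reach F, I, J, L, N.
Distance 2: reach E, G, H, K, O.
Found O.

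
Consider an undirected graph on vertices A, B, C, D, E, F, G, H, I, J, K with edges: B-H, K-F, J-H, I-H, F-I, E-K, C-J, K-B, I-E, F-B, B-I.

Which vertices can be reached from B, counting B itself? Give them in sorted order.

Start at B.
Its neighbours: F, H, I, K.
Then their neighbours: E, J.
Then next layer: C.
Nothing further is reachable.

B, C, E, F, H, I, J, K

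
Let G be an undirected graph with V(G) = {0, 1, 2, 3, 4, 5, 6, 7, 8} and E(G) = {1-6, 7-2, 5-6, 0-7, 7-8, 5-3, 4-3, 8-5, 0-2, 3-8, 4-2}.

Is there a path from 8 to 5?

Explore from 8.
Distance 1: reach 3, 5, 7.
Found 5.

Yes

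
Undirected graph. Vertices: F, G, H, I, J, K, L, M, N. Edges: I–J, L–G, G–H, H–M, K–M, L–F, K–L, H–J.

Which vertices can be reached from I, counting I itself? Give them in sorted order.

Start at I.
Its neighbours: J.
Then their neighbours: H.
Then next layer: G, M.
Then next layer: K, L.
Then next layer: F.
Nothing further is reachable.

F, G, H, I, J, K, L, M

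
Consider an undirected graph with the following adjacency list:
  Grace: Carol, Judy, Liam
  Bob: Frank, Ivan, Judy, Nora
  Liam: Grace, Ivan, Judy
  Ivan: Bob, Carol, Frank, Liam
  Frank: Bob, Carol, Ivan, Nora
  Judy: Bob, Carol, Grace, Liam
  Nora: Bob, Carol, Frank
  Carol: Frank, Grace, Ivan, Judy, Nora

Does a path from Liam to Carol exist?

Yes

Explore from Liam.
Distance 1: reach Grace, Ivan, Judy.
Distance 2: reach Bob, Carol, Frank.
Found Carol.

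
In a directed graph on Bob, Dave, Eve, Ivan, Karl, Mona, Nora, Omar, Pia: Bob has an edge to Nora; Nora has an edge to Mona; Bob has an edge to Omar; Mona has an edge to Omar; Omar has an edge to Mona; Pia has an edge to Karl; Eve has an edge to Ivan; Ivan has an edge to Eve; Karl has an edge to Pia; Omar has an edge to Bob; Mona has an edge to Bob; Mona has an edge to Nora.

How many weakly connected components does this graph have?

From Bob: component {Bob, Mona, Nora, Omar}.
From Dave: component {Dave}.
From Eve: component {Eve, Ivan}.
From Karl: component {Karl, Pia}.
That's 4 components.

4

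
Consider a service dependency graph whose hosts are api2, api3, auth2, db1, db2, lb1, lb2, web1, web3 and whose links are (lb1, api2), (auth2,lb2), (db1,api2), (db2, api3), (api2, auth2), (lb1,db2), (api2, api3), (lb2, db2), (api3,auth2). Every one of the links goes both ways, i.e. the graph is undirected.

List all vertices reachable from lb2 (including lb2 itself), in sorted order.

api2, api3, auth2, db1, db2, lb1, lb2

Start at lb2.
Its neighbours: auth2, db2.
Then their neighbours: api2, api3, lb1.
Then next layer: db1.
Nothing further is reachable.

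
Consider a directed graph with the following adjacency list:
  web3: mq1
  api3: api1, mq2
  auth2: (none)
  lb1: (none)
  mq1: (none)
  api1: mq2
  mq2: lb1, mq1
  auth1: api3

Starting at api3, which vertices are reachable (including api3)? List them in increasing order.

api1, api3, lb1, mq1, mq2

Start at api3.
Its neighbours: api1, mq2.
Then their neighbours: lb1, mq1.
Nothing further is reachable.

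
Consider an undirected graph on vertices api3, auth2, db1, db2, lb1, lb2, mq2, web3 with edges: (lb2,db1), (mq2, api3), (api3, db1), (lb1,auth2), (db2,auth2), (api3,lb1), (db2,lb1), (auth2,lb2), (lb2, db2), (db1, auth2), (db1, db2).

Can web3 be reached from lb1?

No

Explore from lb1.
Distance 1: reach api3, auth2, db2.
Distance 2: reach db1, lb2, mq2.
The search is exhausted without reaching web3; it lies in a different component.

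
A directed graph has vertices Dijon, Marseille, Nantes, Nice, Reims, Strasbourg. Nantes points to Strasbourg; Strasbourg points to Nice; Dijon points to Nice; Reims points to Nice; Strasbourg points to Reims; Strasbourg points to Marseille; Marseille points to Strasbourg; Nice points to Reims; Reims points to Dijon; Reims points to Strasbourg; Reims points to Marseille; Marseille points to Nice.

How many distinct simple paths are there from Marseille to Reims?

3

Marseille→Nice→Reims
Marseille→Strasbourg→Nice→Reims
Marseille→Strasbourg→Reims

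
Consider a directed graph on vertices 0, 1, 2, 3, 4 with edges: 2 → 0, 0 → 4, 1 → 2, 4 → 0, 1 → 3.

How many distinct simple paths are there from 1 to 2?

1→2

1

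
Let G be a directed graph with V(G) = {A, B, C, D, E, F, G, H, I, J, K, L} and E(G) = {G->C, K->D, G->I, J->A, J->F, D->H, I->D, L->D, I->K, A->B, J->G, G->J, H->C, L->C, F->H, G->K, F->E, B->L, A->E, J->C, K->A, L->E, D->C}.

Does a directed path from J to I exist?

Explore from J.
Distance 1: reach A, C, F, G.
Distance 2: reach B, E, H, I, K.
Found I.

Yes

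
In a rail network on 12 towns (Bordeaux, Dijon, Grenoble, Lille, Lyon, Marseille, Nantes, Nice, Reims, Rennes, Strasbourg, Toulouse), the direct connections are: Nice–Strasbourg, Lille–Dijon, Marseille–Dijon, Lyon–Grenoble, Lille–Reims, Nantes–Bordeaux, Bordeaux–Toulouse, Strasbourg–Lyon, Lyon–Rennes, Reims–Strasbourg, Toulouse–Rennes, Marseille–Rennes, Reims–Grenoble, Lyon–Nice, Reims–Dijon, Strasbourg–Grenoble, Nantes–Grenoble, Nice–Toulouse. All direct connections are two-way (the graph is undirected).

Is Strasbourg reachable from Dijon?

Explore from Dijon.
Distance 1: reach Lille, Marseille, Reims.
Distance 2: reach Grenoble, Rennes, Strasbourg.
Found Strasbourg.

Yes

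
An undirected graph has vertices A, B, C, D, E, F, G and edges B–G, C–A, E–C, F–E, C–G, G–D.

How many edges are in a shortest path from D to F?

Distance 0: D.
Distance 1: G.
Distance 2: B, C.
Distance 3: A, E.
Distance 4: F — contains F.

4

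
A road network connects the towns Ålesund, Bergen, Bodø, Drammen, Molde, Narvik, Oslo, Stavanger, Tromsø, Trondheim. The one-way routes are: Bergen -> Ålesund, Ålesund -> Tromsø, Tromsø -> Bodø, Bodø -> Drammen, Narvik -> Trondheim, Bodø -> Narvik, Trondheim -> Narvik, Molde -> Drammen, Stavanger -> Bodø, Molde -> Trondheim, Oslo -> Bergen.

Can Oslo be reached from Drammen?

No

Drammen has no outgoing edges, so nothing is reachable from it.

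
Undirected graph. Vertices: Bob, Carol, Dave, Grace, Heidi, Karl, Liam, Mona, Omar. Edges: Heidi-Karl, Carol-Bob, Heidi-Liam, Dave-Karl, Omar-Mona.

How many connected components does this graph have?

From Bob: component {Bob, Carol}.
From Dave: component {Dave, Heidi, Karl, Liam}.
From Grace: component {Grace}.
From Mona: component {Mona, Omar}.
That's 4 components.

4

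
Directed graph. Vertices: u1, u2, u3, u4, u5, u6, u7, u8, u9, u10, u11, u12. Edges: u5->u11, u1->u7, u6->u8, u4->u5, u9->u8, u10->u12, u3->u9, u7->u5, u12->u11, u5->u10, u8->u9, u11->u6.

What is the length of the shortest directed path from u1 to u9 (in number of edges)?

6

Distance 0: u1.
Distance 1: u7.
Distance 2: u5.
Distance 3: u10, u11.
Distance 4: u6, u12.
Distance 5: u8.
Distance 6: u9 — contains u9.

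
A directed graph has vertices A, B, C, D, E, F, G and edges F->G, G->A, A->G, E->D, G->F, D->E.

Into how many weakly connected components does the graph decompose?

4

From A: component {A, F, G}.
From B: component {B}.
From C: component {C}.
From D: component {D, E}.
That's 4 components.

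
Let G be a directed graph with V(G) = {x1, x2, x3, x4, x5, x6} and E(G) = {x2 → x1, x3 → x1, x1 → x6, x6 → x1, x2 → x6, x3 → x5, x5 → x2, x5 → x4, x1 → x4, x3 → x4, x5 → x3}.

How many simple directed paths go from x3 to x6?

3

x3→x1→x6
x3→x5→x2→x1→x6
x3→x5→x2→x6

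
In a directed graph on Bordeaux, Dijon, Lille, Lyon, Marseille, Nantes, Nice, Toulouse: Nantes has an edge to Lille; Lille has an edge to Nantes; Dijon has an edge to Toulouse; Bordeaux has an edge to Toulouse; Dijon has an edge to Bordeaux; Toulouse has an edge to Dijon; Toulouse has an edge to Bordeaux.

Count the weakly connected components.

From Bordeaux: component {Bordeaux, Dijon, Toulouse}.
From Lille: component {Lille, Nantes}.
From Lyon: component {Lyon}.
From Marseille: component {Marseille}.
From Nice: component {Nice}.
That's 5 components.

5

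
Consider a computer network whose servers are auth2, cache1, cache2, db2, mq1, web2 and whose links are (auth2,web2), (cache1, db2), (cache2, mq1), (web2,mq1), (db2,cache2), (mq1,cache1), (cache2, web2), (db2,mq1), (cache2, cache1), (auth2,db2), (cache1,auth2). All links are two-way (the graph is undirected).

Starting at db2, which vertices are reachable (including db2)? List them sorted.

auth2, cache1, cache2, db2, mq1, web2

Start at db2.
Its neighbours: auth2, cache1, cache2, mq1.
Then their neighbours: web2.
Every vertex is now reached.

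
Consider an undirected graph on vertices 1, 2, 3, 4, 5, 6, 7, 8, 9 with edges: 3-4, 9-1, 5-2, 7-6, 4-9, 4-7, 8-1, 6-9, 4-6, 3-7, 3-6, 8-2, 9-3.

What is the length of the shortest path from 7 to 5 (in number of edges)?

6

Distance 0: 7.
Distance 1: 3, 4, 6.
Distance 2: 9.
Distance 3: 1.
Distance 4: 8.
Distance 5: 2.
Distance 6: 5 — contains 5.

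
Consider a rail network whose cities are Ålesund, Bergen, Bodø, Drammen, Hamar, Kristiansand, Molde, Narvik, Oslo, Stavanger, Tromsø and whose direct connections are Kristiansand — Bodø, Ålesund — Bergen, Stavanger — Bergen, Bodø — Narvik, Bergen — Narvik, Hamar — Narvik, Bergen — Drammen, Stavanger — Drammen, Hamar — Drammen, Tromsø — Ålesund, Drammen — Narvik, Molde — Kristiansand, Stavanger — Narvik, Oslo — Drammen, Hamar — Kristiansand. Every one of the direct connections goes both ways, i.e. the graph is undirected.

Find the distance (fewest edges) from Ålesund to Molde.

Distance 0: Ålesund.
Distance 1: Bergen, Tromsø.
Distance 2: Drammen, Narvik, Stavanger.
Distance 3: Bodø, Hamar, Oslo.
Distance 4: Kristiansand.
Distance 5: Molde — contains Molde.

5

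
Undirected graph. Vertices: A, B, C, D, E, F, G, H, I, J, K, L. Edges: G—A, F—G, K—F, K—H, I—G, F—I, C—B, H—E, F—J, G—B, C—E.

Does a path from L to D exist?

L has no edges, so nothing is reachable from it.

No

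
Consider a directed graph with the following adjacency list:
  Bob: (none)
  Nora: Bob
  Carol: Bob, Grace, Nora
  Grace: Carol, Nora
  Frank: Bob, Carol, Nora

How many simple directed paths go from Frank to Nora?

Frank→Carol→Grace→Nora
Frank→Carol→Nora
Frank→Nora

3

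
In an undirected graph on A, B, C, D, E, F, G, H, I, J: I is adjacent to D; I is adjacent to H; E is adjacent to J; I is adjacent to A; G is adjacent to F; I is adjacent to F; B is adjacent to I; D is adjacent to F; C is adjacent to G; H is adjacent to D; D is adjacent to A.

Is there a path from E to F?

Explore from E.
Distance 1: reach J.
The search is exhausted without reaching F; it lies in a different component.

No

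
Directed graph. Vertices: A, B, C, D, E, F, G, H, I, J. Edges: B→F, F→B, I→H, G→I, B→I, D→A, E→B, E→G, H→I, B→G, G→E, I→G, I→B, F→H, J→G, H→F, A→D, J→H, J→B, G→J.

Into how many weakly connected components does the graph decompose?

From A: component {A, D}.
From B: component {B, E, F, G, H, I, J}.
From C: component {C}.
That's 3 components.

3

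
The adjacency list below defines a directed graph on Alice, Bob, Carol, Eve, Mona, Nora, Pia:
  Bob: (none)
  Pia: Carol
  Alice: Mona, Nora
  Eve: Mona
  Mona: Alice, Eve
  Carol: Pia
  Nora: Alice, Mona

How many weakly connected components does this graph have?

3

From Alice: component {Alice, Eve, Mona, Nora}.
From Bob: component {Bob}.
From Carol: component {Carol, Pia}.
That's 3 components.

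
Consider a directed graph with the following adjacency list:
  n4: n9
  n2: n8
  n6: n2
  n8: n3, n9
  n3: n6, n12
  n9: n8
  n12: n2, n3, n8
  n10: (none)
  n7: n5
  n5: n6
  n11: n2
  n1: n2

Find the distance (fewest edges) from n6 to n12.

4

Distance 0: n6.
Distance 1: n2.
Distance 2: n8.
Distance 3: n3, n9.
Distance 4: n12 — contains n12.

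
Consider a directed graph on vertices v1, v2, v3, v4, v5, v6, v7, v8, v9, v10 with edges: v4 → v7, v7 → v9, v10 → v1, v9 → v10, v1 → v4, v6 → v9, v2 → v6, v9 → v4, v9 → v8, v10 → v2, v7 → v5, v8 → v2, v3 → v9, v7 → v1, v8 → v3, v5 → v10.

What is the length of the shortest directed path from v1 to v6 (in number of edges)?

Distance 0: v1.
Distance 1: v4.
Distance 2: v7.
Distance 3: v5, v9.
Distance 4: v8, v10.
Distance 5: v2, v3.
Distance 6: v6 — contains v6.

6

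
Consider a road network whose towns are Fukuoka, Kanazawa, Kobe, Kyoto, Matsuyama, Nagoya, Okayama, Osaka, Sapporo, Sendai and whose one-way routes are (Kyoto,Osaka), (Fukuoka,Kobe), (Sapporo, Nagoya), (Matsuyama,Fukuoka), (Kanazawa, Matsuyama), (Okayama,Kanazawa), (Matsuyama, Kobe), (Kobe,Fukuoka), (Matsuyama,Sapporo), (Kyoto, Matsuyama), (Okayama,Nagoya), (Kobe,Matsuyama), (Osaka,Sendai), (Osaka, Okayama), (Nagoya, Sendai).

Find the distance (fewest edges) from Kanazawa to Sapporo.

Distance 0: Kanazawa.
Distance 1: Matsuyama.
Distance 2: Fukuoka, Kobe, Sapporo — contains Sapporo.

2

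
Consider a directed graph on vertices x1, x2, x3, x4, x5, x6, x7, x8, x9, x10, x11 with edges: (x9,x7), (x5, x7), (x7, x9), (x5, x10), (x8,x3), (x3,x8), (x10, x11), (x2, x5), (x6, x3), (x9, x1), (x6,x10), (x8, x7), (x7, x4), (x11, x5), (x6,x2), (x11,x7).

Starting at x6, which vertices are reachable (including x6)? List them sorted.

Start at x6.
Its neighbours: x2, x3, x10.
Then their neighbours: x5, x8, x11.
Then next layer: x7.
Then next layer: x4, x9.
Then next layer: x1.
Every vertex is now reached.

x1, x2, x3, x4, x5, x6, x7, x8, x9, x10, x11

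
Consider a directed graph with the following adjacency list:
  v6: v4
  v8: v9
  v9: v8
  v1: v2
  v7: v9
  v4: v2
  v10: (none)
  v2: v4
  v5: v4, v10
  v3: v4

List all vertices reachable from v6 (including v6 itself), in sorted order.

Start at v6.
Its neighbours: v4.
Then their neighbours: v2.
Nothing further is reachable.

v2, v4, v6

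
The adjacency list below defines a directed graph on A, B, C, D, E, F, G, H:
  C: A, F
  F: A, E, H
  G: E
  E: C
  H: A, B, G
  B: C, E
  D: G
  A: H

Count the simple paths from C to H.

C→A→H
C→F→A→H
C→F→H

3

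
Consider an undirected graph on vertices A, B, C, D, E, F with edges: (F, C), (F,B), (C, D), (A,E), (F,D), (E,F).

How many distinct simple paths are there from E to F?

1

E–F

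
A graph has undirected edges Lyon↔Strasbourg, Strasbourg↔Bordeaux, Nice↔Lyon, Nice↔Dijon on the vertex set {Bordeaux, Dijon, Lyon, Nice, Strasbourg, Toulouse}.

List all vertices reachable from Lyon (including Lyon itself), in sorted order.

Start at Lyon.
Its neighbours: Nice, Strasbourg.
Then their neighbours: Bordeaux, Dijon.
Nothing further is reachable.

Bordeaux, Dijon, Lyon, Nice, Strasbourg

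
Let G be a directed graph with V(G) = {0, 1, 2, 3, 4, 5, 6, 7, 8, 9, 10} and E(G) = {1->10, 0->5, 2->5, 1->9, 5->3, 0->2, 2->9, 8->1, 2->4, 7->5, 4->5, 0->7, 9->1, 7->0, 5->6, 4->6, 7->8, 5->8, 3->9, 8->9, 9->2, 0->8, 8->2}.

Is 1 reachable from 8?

Yes

Explore from 8.
Distance 1: reach 1, 2, 9.
Found 1.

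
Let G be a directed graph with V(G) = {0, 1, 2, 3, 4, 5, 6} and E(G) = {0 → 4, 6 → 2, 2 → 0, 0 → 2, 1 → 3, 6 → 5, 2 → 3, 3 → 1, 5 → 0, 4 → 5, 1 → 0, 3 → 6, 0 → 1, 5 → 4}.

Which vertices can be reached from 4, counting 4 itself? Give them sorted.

0, 1, 2, 3, 4, 5, 6

Start at 4.
Its neighbours: 5.
Then their neighbours: 0.
Then next layer: 1, 2.
Then next layer: 3.
Then next layer: 6.
Every vertex is now reached.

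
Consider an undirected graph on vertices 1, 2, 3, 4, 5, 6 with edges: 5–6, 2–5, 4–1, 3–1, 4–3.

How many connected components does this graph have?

2

From 1: component {1, 3, 4}.
From 2: component {2, 5, 6}.
That's 2 components.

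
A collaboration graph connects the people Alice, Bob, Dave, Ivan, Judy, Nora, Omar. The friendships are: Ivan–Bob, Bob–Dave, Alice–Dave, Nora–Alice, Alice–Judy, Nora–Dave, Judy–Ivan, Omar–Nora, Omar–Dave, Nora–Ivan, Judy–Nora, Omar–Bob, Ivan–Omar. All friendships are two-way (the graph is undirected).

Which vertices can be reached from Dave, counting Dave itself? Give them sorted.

Alice, Bob, Dave, Ivan, Judy, Nora, Omar

Start at Dave.
Its neighbours: Alice, Bob, Nora, Omar.
Then their neighbours: Ivan, Judy.
Every vertex is now reached.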